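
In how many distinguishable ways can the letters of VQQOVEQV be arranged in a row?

1120

Letter multiplicities in VQQOVEQV: E×1, O×1, Q×3, V×3.
The number of distinct arrangements is 8!/(3!·3!) = 40320/36 = 1120.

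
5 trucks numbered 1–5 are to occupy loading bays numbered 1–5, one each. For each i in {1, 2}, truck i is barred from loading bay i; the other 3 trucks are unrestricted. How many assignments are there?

Let Aᵢ (for i ∈ {1, 2}) be the placements that put truck i in its forbidden loading bay. Any j of these fix j positions, leaving (5−j)! ways to fill the rest, and there are C(2,j) ways to pick which j.
By inclusion–exclusion, the number of valid placements is Σ_{j=0}^{2} (−1)^j C(2,j)·(5−j)!.
Computing: 120 − 48 + 6 = 78.

78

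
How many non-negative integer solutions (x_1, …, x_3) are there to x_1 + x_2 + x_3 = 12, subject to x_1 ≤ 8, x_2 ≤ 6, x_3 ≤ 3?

Without the upper bounds there are C(14,2) = 91 ways to split 12 among 3 variables.
Subtract solutions that violate a single cap (substitute x_i' = x_i − (cap_i+1)): x_1 ≥ 9 gives C(5,2) = 10; x_2 ≥ 7 gives C(7,2) = 21; x_3 ≥ 4 gives C(10,2) = 45. Together 76.
Add back pairs where two caps are both exceeded: 0 + 0 + 3 = 3.
By inclusion–exclusion the count is 91 − 76 + 3 = 18.

18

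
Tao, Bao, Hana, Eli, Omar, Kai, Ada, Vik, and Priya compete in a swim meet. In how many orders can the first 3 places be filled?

This is an ordered selection of 3 from 9: P(9,3).
That gives 9 × 8 × 7 = 504.

504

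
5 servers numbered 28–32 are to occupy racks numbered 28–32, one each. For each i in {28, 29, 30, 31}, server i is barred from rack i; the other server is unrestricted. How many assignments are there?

Let Aᵢ (for 28 ≤ i ≤ 31) be the placements that put server i in its forbidden rack. Any j of these fix j positions, leaving (5−j)! ways to fill the rest, and there are C(4,j) ways to pick which j.
By inclusion–exclusion, the number of valid placements is Σ_{j=0}^{4} (−1)^j C(4,j)·(5−j)!.
Computing: 120 − 96 + 36 − 8 + 1 = 53.

53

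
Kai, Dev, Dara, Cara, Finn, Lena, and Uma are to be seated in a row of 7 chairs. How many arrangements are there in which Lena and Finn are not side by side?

There are 7! = 5040 arrangements in all. If Lena and Finn are adjacent, merging them into one block gives 2·(6)! = 1440 arrangements.
Complementary counting: 5040 − 1440 = 3600.

3600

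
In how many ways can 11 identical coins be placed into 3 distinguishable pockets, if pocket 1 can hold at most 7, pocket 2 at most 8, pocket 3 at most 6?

47

Ignoring the caps, the number of non-negative solutions to x_1+…+x_3 = 11 is C(13,2) = 78.
Subtract solutions that violate a single cap (substitute x_i' = x_i − (cap_i+1)): x_1 ≥ 8 gives C(5,2) = 10; x_2 ≥ 9 gives C(4,2) = 6; x_3 ≥ 7 gives C(6,2) = 15. Together 31.
No two caps can be exceeded simultaneously, so the pair terms are all 0.
By inclusion–exclusion the count is 78 − 31 + 0 = 47.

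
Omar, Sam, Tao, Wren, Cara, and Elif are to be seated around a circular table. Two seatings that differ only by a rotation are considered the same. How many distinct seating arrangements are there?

Around a circle, 6 distinct people have 6!/6 = (5)! = 120 rotationally distinct seatings.

120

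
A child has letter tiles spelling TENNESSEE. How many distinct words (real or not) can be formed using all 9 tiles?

3780

The 9 letters of TENNESSEE have repeats: E appearing 4 times, N appearing twice, and S appearing twice.
So there are 9! / (4!·2!·2!) = 3780 distinguishable arrangements.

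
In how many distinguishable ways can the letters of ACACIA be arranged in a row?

Letter multiplicities in ACACIA: A×3, C×2, I×1.
So there are 6! / (3!·2!) = 60 distinguishable arrangements.

60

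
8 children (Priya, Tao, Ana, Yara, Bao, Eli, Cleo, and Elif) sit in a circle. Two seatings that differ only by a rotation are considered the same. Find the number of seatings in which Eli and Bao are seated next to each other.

Treat {Eli, Bao} as one unit (2 internal orders) and seat the resulting 7 units around the table: (6)! circular arrangements.
So 2 × (6)! = 2 × 720 = 1440.

1440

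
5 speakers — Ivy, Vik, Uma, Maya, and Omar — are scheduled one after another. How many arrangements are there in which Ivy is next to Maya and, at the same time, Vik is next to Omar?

Treat {Ivy,Maya} as one block (2 orders) and {Vik,Omar} as another (2 orders).
That leaves 3 units to arrange: 2 × 2 × 3! = 4 × 6 = 24.

24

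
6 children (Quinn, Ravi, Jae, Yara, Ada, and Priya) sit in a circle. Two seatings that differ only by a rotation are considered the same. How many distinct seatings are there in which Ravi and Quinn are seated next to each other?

48

Glue Ravi and Quinn into a block (2 internal orders). Seating 5 units around a circle gives (4)! arrangements.
So 2 × (4)! = 2 × 24 = 48.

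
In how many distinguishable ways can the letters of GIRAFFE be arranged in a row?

GIRAFFE has 7 letters with F appearing twice.
The number of distinct arrangements is 7!/(2!) = 5040/2 = 2520.

2520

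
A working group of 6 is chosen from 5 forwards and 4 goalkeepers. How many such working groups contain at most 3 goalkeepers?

Split by how many goalkeepers are chosen (0 through 3).
Sum: C(4,0)·C(5,6) + C(4,1)·C(5,5) + C(4,2)·C(5,4) + C(4,3)·C(5,3) = 0 + 4 + 30 + 40 = 74.

74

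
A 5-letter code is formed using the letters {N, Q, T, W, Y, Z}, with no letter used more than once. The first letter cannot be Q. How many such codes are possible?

The first letter has 6−1 = 5 choices (anything except Q).
The remaining 4 letters are filled from the other 5 symbols without repetition: 5 × 4 × 3 × 2 = 120.
Total: 5 × 120 = 600.

600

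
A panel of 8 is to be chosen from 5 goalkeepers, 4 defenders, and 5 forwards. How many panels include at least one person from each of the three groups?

2940

Total 8-person selections from all 14: C(14,8) = 3003.
Selections missing a whole group: no goalkeepers → C(9,8) = 9; no defenders → C(10,8) = 45; no forwards → C(9,8) = 9.
Add back selections omitting two groups (i.e. drawn from a single group): C(5,8) + C(4,8) + C(5,8) = 0.
By inclusion–exclusion: 3003 − 63 + 0 = 2940.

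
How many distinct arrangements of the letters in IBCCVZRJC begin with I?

Fix I in the first position and arrange the remaining 8 letters.
Those 8 letters have C appearing 3 times, giving (8)!/(3!) = 6720.

6720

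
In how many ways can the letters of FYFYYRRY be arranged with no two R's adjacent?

Total arrangements of FYFYYRRY: 8!/(4!·2!·2!) = 420.
If the two R's are adjacent, glue them into one block, leaving 7 items to arrange: (7)!/(4!·2!) = 105 ways.
Hence 420 − 105 = 315.

315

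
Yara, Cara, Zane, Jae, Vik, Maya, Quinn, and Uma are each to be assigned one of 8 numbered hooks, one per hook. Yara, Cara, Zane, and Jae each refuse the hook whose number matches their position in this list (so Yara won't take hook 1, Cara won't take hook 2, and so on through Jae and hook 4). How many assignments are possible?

24024

Let Aᵢ (for 1 ≤ i ≤ 4) be the placements that put person i in their forbidden hook. Any j of these fix j positions, leaving (8−j)! ways to fill the rest, and there are C(4,j) ways to pick which j.
By inclusion–exclusion, the number of valid placements is Σ_{j=0}^{4} (−1)^j C(4,j)·(8−j)!.
Computing: 40320 − 20160 + 4320 − 480 + 24 = 24024.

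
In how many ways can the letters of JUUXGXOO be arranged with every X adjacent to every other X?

Treat the 2 copies of X as a single block. The multiset to arrange is then {XX, G, J, O, O, U, U}, 7 items in all.
That gives (7)!/(2!·2!) = 1260 arrangements.

1260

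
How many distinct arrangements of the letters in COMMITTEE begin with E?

Fix E in the first position and arrange the remaining 8 letters.
Those 8 letters have M appearing twice and T appearing twice, giving (8)!/(2!·2!) = 10080.

10080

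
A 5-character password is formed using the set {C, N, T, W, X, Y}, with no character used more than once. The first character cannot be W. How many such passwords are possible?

600

The first character has 6−1 = 5 choices (anything except W).
The remaining 4 characters are filled from the other 5 symbols without repetition: 5 × 4 × 3 × 2 = 120.
Total: 5 × 120 = 600.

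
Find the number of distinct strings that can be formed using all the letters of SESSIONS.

The 8 letters of SESSIONS have repeats: S appearing 4 times.
So there are 8! / (4!) = 1680 distinguishable arrangements.

1680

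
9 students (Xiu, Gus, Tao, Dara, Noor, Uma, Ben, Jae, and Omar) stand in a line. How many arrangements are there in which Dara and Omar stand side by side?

Place the 7 others and the Dara-Omar pair as 8 objects in a line; the pair has 2 internal arrangements.
That gives 2 × 8! = 2 × 40320 = 80640.

80640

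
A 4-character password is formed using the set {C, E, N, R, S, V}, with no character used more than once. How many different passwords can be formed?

With no repetition, fill the 4 characters in order: 6 choices, then 5, down to 3.
That product is 6 × 5 × 4 × 3 = 360.

360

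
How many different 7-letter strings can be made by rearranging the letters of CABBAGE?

CABBAGE has 7 letters with A appearing twice and B appearing twice.
The number of distinct arrangements is 7!/(2!·2!) = 5040/4 = 1260.

1260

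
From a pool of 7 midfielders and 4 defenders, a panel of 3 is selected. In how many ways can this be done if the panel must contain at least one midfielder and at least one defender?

With no constraint there are C(11,3) = 165 possible selections.
Selections missing a whole group: no midfielders → C(4,3) = 4; no defenders → C(7,3) = 35.
Both groups omitted at once is impossible, so 165 − 39 = 126.

126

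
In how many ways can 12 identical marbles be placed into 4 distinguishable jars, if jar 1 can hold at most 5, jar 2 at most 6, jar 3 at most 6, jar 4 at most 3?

112

Ignoring the caps, the number of non-negative solutions to x_1+…+x_4 = 12 is C(15,3) = 455.
Subtract solutions that violate a single cap (substitute x_i' = x_i − (cap_i+1)): x_1 ≥ 6 gives C(9,3) = 84; x_2 ≥ 7 gives C(8,3) = 56; x_3 ≥ 7 gives C(8,3) = 56; x_4 ≥ 4 gives C(11,3) = 165. Together 361.
Add back pairs where two caps are both exceeded: 0 + 0 + 10 + 0 + 4 + 4 = 18.
By inclusion–exclusion the count is 455 − 361 + 18 = 112.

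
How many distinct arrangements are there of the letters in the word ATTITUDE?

6720

ATTITUDE has 8 letters with T appearing 3 times.
So there are 8! / (3!) = 6720 distinguishable arrangements.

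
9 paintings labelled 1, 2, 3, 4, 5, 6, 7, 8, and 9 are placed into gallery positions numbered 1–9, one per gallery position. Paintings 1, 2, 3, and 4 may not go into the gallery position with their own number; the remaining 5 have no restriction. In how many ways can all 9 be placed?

Let Aᵢ (for 1 ≤ i ≤ 4) be the placements that put painting i in its forbidden gallery position. Any j of these fix j positions, leaving (9−j)! ways to fill the rest, and there are C(4,j) ways to pick which j.
By inclusion–exclusion, the number of valid placements is Σ_{j=0}^{4} (−1)^j C(4,j)·(9−j)!.
Computing: 362880 − 161280 + 30240 − 2880 + 120 = 229080.

229080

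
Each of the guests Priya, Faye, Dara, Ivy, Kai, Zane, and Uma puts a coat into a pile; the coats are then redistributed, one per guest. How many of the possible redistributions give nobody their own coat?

Count assignments avoiding every fixed point. For any j of the 7 guests fixed to their own coat, the other 7−j can be arranged in (7−j)! ways.
By inclusion–exclusion this is Σ_{j=0}^{7} (−1)^j C(7,j)·(7−j)!.
Computing: 5040 − 5040 + 2520 − 840 + 210 − 42 + 7 − 1 = 1854.

1854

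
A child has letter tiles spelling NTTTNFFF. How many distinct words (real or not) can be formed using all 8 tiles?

Letter multiplicities in NTTTNFFF: F×3, N×2, T×3.
So there are 8! / (3!·3!·2!) = 560 distinguishable arrangements.

560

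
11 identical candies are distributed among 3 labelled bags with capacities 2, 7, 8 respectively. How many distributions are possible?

18

By stars and bars, unrestricted non-negative solutions to x_1+…+x_3 = 11 number C(11+2,2) = 78.
Subtract solutions that violate a single cap (substitute x_i' = x_i − (cap_i+1)): x_1 ≥ 3 gives C(10,2) = 45; x_2 ≥ 8 gives C(5,2) = 10; x_3 ≥ 9 gives C(4,2) = 6. Together 61.
Add back pairs where two caps are both exceeded: 1 + 0 + 0 = 1.
By inclusion–exclusion the count is 78 − 61 + 1 = 18.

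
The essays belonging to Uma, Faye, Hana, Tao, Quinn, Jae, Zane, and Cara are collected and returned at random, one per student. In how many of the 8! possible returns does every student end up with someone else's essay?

14833

Count assignments avoiding every fixed point. For any j of the 8 students fixed to their own essay, the other 8−j can be arranged in (8−j)! ways.
By inclusion–exclusion this is Σ_{j=0}^{8} (−1)^j C(8,j)·(8−j)!.
Computing: 40320 − 40320 + 20160 − 6720 + 1680 − 336 + 56 − 8 + 1 = 14833.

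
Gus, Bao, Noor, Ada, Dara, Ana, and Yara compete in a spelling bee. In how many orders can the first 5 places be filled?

There are 7 choices for 1st place, 6 for 2nd, and so on down to 3 for position 5.
That gives 7 × 6 × 5 × 4 × 3 = 2520.

2520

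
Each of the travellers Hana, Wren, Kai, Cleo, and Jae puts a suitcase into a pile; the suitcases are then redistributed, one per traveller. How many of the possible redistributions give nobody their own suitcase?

Count assignments avoiding every fixed point. For any j of the 5 travellers fixed to their own suitcase, the other 5−j can be arranged in (5−j)! ways.
By inclusion–exclusion this is Σ_{j=0}^{5} (−1)^j C(5,j)·(5−j)!.
Computing: 120 − 120 + 60 − 20 + 5 − 1 = 44.

44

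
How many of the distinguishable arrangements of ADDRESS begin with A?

180

Fix A in the first position and arrange the remaining 6 letters.
Those 6 letters have D appearing twice and S appearing twice, giving (6)!/(2!·2!) = 180.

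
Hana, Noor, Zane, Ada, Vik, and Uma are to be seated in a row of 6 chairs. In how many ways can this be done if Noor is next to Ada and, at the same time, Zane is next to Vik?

Treat {Noor,Ada} as one block (2 orders) and {Zane,Vik} as another (2 orders).
That leaves 4 units to arrange: 2 × 2 × 4! = 4 × 24 = 96.

96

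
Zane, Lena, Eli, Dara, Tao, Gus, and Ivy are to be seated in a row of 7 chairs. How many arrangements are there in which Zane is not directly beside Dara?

3600

There are 7! = 5040 arrangements in all. If Zane and Dara are adjacent, merging them into one block gives 2·(6)! = 1440 arrangements.
So 5040 − 1440 = 3600 arrangements keep them apart.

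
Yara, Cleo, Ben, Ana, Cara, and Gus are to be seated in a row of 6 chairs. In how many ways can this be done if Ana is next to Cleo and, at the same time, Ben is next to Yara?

Treat {Ana,Cleo} as one block (2 orders) and {Ben,Yara} as another (2 orders).
That leaves 4 units to arrange: 2 × 2 × 4! = 4 × 24 = 96.

96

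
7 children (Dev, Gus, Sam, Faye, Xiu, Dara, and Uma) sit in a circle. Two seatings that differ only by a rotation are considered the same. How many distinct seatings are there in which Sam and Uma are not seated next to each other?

Without the restriction there are (6)! = 720 seatings.
Seatings with Sam beside Uma: treat them as a block with 2 internal orders, giving 2 × (5)! = 240.
Subtracting, 720 − 240 = 480.

480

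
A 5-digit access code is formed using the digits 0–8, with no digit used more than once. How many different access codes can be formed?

With no repetition, fill the 5 digits in order: 9 choices, then 8, down to 5.
9 × 8 × 7 × 6 × 5 = 15120.

15120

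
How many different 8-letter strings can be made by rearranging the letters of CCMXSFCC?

1680

Letter multiplicities in CCMXSFCC: C×4, F×1, M×1, S×1, X×1.
So there are 8! / (4!) = 1680 distinguishable arrangements.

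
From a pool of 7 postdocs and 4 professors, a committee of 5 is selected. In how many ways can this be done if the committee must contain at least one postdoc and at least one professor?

With no constraint there are C(11,5) = 462 possible selections.
Subtract selections that omit an entire group: no postdocs → C(4,5) = 0; no professors → C(7,5) = 21.
Both groups omitted at once is impossible, so 462 − 21 = 441.

441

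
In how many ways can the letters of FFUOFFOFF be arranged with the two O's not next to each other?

Total arrangements of FFUOFFOFF: 9!/(6!·2!) = 252.
Arrangements with the O's together: treat OO as one letter, giving (8)!/(6!) = 56.
Hence 252 − 56 = 196.

196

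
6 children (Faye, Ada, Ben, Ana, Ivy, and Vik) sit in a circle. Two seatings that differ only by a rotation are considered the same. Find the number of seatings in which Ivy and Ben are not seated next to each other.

All circular seatings of 6 people number (5)! = 120.
Seatings with Ivy beside Ben: treat them as a block with 2 internal orders, giving 2 × (4)! = 48.
Subtracting, 120 − 48 = 72.

72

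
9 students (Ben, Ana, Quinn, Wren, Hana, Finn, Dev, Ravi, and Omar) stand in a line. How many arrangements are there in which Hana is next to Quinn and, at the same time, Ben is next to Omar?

Treat {Hana,Quinn} as one block (2 orders) and {Ben,Omar} as another (2 orders).
That leaves 7 units to arrange: 2 × 2 × 7! = 4 × 5040 = 20160.

20160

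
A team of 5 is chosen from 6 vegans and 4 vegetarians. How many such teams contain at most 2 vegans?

Split by how many vegans are chosen (0 through 2).
Sum: C(6,0)·C(4,5) + C(6,1)·C(4,4) + C(6,2)·C(4,3) = 0 + 6 + 60 = 66.

66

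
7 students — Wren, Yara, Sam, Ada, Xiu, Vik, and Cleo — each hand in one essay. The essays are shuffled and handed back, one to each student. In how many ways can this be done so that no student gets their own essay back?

1854

Let Aᵢ be the assignments in which student i gets their own essay. We want the size of the complement of A₁∪…∪A_7.
By inclusion–exclusion this is Σ_{j=0}^{7} (−1)^j C(7,j)·(7−j)!.
Computing: 5040 − 5040 + 2520 − 840 + 210 − 42 + 7 − 1 = 1854.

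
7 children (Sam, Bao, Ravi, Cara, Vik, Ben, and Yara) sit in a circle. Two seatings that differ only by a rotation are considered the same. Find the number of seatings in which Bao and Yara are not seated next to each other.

All circular seatings of 7 people number (6)! = 720.
Seatings with Bao beside Yara: treat them as a block with 2 internal orders, giving 2 × (5)! = 240.
Subtracting, 720 − 240 = 480.

480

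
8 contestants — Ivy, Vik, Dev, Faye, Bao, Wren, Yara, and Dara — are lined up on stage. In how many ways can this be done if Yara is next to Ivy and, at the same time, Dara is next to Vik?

Treat {Yara,Ivy} as one block (2 orders) and {Dara,Vik} as another (2 orders).
That leaves 6 units to arrange: 2 × 2 × 6! = 4 × 720 = 2880.

2880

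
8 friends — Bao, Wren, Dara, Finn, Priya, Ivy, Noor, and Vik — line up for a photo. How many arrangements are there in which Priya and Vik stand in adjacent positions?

10080

Place the 6 others and the Priya-Vik pair as 7 objects in a line; the pair has 2 internal arrangements.
That gives 2 × 7! = 2 × 5040 = 10080.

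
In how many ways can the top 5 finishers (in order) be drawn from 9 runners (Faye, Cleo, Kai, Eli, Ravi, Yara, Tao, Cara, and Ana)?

15120

There are 9 choices for 1st place, 8 for 2nd, and so on down to 5 for position 5.
That gives 9 × 8 × 7 × 6 × 5 = 15120.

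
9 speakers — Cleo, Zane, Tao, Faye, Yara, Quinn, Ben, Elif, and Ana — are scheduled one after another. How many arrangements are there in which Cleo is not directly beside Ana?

282240

There are 9! = 362880 arrangements in all. If Cleo and Ana are adjacent, merging them into one block gives 2·(8)! = 80640 arrangements.
Complementary counting: 362880 − 80640 = 282240.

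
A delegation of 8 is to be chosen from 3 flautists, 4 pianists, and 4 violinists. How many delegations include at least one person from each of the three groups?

164

Total 8-person selections from all 11: C(11,8) = 165.
Selections missing a whole group: no flautists → C(8,8) = 1; no pianists → C(7,8) = 0; no violinists → C(7,8) = 0.
Add back selections omitting two groups (i.e. drawn from a single group): C(3,8) + C(4,8) + C(4,8) = 0.
By inclusion–exclusion: 165 − 1 + 0 = 164.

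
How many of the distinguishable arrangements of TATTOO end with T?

Fix T in the last position and arrange the remaining 5 letters.
Those 5 letters have O appearing twice and T appearing twice, giving (5)!/(2!·2!) = 30.

30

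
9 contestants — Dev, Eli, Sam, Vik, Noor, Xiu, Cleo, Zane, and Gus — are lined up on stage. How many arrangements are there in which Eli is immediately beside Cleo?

Treat {Eli, Cleo} as a single unit. There are 8 units to order, and the pair itself can be ordered 2 ways.
So the count is 2·(8)! = 80640.

80640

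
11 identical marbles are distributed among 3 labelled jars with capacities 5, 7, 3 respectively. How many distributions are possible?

14

Without the upper bounds there are C(13,2) = 78 ways to split 11 among 3 jars.
Subtract solutions that violate a single cap (substitute x_i' = x_i − (cap_i+1)): x_1 ≥ 6 gives C(7,2) = 21; x_2 ≥ 8 gives C(5,2) = 10; x_3 ≥ 4 gives C(9,2) = 36. Together 67.
Add back pairs where two caps are both exceeded: 0 + 3 + 0 = 3.
By inclusion–exclusion the count is 78 − 67 + 3 = 14.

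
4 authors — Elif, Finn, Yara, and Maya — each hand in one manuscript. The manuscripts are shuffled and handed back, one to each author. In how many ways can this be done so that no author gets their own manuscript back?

9

Let Aᵢ be the assignments in which author i gets their own manuscript. We want the size of the complement of A₁∪…∪A_4.
By inclusion–exclusion this is Σ_{j=0}^{4} (−1)^j C(4,j)·(4−j)!.
Computing: 24 − 24 + 12 − 4 + 1 = 9.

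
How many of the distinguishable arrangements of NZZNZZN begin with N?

15

Fix N in the first position and arrange the remaining 6 letters.
Those 6 letters have N appearing twice and Z appearing 4 times, giving (6)!/(4!·2!) = 15.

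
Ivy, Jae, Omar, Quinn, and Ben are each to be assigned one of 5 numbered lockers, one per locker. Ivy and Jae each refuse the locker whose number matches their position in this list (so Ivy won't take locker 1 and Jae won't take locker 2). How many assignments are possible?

78

Let Aᵢ (for i ∈ {1, 2}) be the placements that put person i in their forbidden locker. Any j of these fix j positions, leaving (5−j)! ways to fill the rest, and there are C(2,j) ways to pick which j.
By inclusion–exclusion, the number of valid placements is Σ_{j=0}^{2} (−1)^j C(2,j)·(5−j)!.
Computing: 120 − 48 + 6 = 78.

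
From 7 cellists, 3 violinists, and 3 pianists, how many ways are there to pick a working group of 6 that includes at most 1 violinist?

966

Split by how many violinists are chosen (0 through 1).
Sum: C(3,0)·C(10,6) + C(3,1)·C(10,5) = 210 + 756 = 966.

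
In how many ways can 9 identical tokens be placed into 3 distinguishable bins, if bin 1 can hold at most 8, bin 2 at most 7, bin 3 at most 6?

By stars and bars, unrestricted non-negative solutions to x_1+…+x_3 = 9 number C(9+2,2) = 55.
Subtract solutions that violate a single cap (substitute x_i' = x_i − (cap_i+1)): x_1 ≥ 9 gives C(2,2) = 1; x_2 ≥ 8 gives C(3,2) = 3; x_3 ≥ 7 gives C(4,2) = 6. Together 10.
No two caps can be exceeded simultaneously, so the pair terms are all 0.
By inclusion–exclusion the count is 55 − 10 + 0 = 45.

45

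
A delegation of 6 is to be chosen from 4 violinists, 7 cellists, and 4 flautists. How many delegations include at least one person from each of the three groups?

Unrestricted: C(15,6) = 5005 ways to pick any 6 of the 15.
Subtract selections that omit an entire group: no violinists → C(11,6) = 462; no cellists → C(8,6) = 28; no flautists → C(11,6) = 462.
Add back selections omitting two groups (i.e. drawn from a single group): C(4,6) + C(7,6) + C(4,6) = 7.
By inclusion–exclusion: 5005 − 952 + 7 = 4060.

4060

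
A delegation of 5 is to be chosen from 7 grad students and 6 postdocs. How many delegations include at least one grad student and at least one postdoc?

1260

Unrestricted: C(13,5) = 1287 ways to pick any 5 of the 13.
Selections missing a whole group: no grad students → C(6,5) = 6; no postdocs → C(7,5) = 21.
Both groups omitted at once is impossible, so 1287 − 27 = 1260.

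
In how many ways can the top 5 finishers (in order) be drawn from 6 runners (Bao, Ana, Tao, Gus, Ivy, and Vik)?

This is an ordered selection of 5 from 6: P(6,5).
That gives 6 × 5 × 4 × 3 × 2 = 720.

720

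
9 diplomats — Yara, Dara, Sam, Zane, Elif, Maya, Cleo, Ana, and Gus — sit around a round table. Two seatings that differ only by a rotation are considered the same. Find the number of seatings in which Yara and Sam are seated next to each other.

Treat {Yara, Sam} as one unit (2 internal orders) and seat the resulting 8 units around the table: (7)! circular arrangements.
So 2 × (7)! = 2 × 5040 = 10080.

10080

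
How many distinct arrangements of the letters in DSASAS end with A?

20

With the last slot taken by A, it remains to arrange the other 5 letters (DSSAS).
Those 5 letters have S appearing 3 times, giving (5)!/(3!) = 20.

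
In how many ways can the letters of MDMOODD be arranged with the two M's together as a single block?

60

Treat the 2 copies of M as a single block. The multiset to arrange is then {MM, D, D, D, O, O}, 6 items in all.
That gives (6)!/(3!·2!) = 60 arrangements.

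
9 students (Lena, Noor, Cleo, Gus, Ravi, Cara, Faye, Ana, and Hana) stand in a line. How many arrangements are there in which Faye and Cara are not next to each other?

282240

There are 9! = 362880 arrangements in all. If Faye and Cara are adjacent, merging them into one block gives 2·(8)! = 80640 arrangements.
So 362880 − 80640 = 282240 arrangements keep them apart.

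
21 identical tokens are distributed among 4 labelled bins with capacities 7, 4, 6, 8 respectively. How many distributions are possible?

35

By stars and bars, unrestricted non-negative solutions to x_1+…+x_4 = 21 number C(21+3,3) = 2024.
Subtract solutions that violate a single cap (substitute x_i' = x_i − (cap_i+1)): x_1 ≥ 8 gives C(16,3) = 560; x_2 ≥ 5 gives C(19,3) = 969; x_3 ≥ 7 gives C(17,3) = 680; x_4 ≥ 9 gives C(15,3) = 455. Together 2664.
Add back pairs where two caps are both exceeded: 165 + 84 + 35 + 220 + 120 + 56 = 680.
Subtract triples: 4 + 0 + 0 + 1 = 5.
By inclusion–exclusion the count is 2024 − 2664 + 680 − 5 = 35.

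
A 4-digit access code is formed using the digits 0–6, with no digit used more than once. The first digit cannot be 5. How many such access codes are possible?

The first digit has 7−1 = 6 choices (anything except 5).
The remaining 3 digits are filled from the other 6 symbols without repetition: 6 × 5 × 4 = 120.
Total: 6 × 120 = 720.

720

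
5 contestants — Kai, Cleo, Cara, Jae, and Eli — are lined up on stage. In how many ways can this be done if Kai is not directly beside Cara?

72

Of the 5! = 120 arrangements, those with Kai and Cara adjacent number 2 × 4! = 48 (treat the pair as a block with 2 internal orders).
Complementary counting: 120 − 48 = 72.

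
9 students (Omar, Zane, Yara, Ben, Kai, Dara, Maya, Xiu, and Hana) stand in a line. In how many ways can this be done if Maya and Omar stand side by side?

Glue Maya and Omar into one block (2 internal orders), leaving 8 units to arrange in a row.
That gives 2 × 8! = 2 × 40320 = 80640.

80640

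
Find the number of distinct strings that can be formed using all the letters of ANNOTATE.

5040

Letter multiplicities in ANNOTATE: A×2, E×1, N×2, O×1, T×2.
So there are 8! / (2!·2!·2!) = 5040 distinguishable arrangements.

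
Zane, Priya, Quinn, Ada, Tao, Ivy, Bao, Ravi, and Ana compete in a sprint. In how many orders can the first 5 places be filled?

There are 9 choices for 1st place, 8 for 2nd, and so on down to 5 for position 5.
That gives 9 × 8 × 7 × 6 × 5 = 15120.

15120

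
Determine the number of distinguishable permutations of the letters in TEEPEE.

Letter multiplicities in TEEPEE: E×4, P×1, T×1.
The number of distinct arrangements is 6!/(4!) = 720/24 = 30.

30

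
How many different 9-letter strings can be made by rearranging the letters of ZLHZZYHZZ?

1512

The 9 letters of ZLHZZYHZZ have repeats: H appearing twice and Z appearing 5 times.
The number of distinct arrangements is 9!/(5!·2!) = 362880/240 = 1512.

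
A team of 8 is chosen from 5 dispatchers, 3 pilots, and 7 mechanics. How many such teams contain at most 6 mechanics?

6427

Split by how many mechanics are chosen (0 through 6).
Sum: C(7,0)·C(8,8) + C(7,1)·C(8,7) + C(7,2)·C(8,6) + C(7,3)·C(8,5) + C(7,4)·C(8,4) + C(7,5)·C(8,3) + C(7,6)·C(8,2) = 1 + 56 + 588 + 1960 + 2450 + 1176 + 196 = 6427.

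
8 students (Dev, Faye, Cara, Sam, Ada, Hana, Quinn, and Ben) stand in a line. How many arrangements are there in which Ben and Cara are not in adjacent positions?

30240

Of the 8! = 40320 arrangements, those with Ben and Cara adjacent number 2 × 7! = 10080 (treat the pair as a block with 2 internal orders).
Complementary counting: 40320 − 10080 = 30240.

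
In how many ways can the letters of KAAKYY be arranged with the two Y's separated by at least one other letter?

60

Total arrangements of KAAKYY: 6!/(2!·2!·2!) = 90.
Arrangements with the Y's together: treat YY as one letter, giving (5)!/(2!·2!) = 30.
Subtracting, 90 − 30 = 60 arrangements keep the Y's apart.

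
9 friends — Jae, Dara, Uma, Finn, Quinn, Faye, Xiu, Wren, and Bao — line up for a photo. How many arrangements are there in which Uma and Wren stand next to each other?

Treat {Uma, Wren} as a single unit. There are 8 units to order, and the pair itself can be ordered 2 ways.
That gives 2 × 8! = 2 × 40320 = 80640.

80640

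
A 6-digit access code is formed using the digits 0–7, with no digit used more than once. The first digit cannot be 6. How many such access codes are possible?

The first digit has 8−1 = 7 choices (anything except 6).
The remaining 5 digits are filled from the other 7 symbols without repetition: 7 × 6 × 5 × 4 × 3 = 2520.
Total: 7 × 2520 = 17640.

17640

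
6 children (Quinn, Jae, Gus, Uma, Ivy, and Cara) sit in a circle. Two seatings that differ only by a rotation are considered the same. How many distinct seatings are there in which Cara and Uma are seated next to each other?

Glue Cara and Uma into a block (2 internal orders). Seating 5 units around a circle gives (4)! arrangements.
So 2 × (4)! = 2 × 24 = 48.

48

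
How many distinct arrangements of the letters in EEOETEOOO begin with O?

280

With the first slot taken by O, it remains to arrange the other 8 letters (EEETEOOO).
Those 8 letters have E appearing 4 times and O appearing 3 times, giving (8)!/(4!·3!) = 280.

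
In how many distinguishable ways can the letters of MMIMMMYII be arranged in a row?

The 9 letters of MMIMMMYII have repeats: I appearing 3 times and M appearing 5 times.
So there are 9! / (5!·3!) = 504 distinguishable arrangements.

504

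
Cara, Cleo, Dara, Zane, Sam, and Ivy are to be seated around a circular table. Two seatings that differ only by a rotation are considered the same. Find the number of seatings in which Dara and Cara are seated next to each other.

Glue Dara and Cara into a block (2 internal orders). Seating 5 units around a circle gives (4)! arrangements.
So 2 × (4)! = 2 × 24 = 48.

48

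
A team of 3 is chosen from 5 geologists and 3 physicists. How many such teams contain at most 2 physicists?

55

Split by how many physicists are chosen (0 through 2).
Sum: C(3,0)·C(5,3) + C(3,1)·C(5,2) + C(3,2)·C(5,1) = 10 + 30 + 15 = 55.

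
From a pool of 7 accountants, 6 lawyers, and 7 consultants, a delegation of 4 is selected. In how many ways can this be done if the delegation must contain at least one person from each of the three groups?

With no constraint there are C(20,4) = 4845 possible selections.
Selections missing a whole group: no accountants → C(13,4) = 715; no lawyers → C(14,4) = 1001; no consultants → C(13,4) = 715.
Add back selections omitting two groups (i.e. drawn from a single group): C(7,4) + C(6,4) + C(7,4) = 85.
By inclusion–exclusion: 4845 − 2431 + 85 = 2499.

2499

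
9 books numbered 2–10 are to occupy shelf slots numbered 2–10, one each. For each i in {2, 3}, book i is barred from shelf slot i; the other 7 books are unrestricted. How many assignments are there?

Let Aᵢ (for i ∈ {2, 3}) be the placements that put book i in its forbidden shelf slot. Any j of these fix j positions, leaving (9−j)! ways to fill the rest, and there are C(2,j) ways to pick which j.
By inclusion–exclusion, the number of valid placements is Σ_{j=0}^{2} (−1)^j C(2,j)·(9−j)!.
Computing: 362880 − 80640 + 5040 = 287280.

287280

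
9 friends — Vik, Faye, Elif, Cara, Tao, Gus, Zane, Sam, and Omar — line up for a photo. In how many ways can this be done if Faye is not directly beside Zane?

282240

There are 9! = 362880 arrangements in all. If Faye and Zane are adjacent, merging them into one block gives 2·(8)! = 80640 arrangements.
So 362880 − 80640 = 282240 arrangements keep them apart.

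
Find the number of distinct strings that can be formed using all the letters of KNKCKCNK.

KNKCKCNK has 8 letters with C appearing twice, K appearing 4 times, and N appearing twice.
The number of distinct arrangements is 8!/(4!·2!·2!) = 40320/96 = 420.

420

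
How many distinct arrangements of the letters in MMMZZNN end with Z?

Fix Z in the last position and arrange the remaining 6 letters.
Those 6 letters have M appearing 3 times and N appearing twice, giving (6)!/(3!·2!) = 60.

60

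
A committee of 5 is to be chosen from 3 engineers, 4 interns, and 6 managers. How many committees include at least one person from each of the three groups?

With no constraint there are C(13,5) = 1287 possible selections.
Subtract selections that omit an entire group: no engineers → C(10,5) = 252; no interns → C(9,5) = 126; no managers → C(7,5) = 21.
Add back selections omitting two groups (i.e. drawn from a single group): C(3,5) + C(4,5) + C(6,5) = 6.
By inclusion–exclusion: 1287 − 399 + 6 = 894.

894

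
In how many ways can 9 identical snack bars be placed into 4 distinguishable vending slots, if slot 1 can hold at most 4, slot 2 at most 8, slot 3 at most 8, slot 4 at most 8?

182

By stars and bars, unrestricted non-negative solutions to x_1+…+x_4 = 9 number C(9+3,3) = 220.
Subtract solutions that violate a single cap (substitute x_i' = x_i − (cap_i+1)): x_1 ≥ 5 gives C(7,3) = 35; x_2 ≥ 9 gives C(3,3) = 1; x_3 ≥ 9 gives C(3,3) = 1; x_4 ≥ 9 gives C(3,3) = 1. Together 38.
No two caps can be exceeded simultaneously, so the pair terms are all 0.
By inclusion–exclusion the count is 220 − 38 + 0 = 182.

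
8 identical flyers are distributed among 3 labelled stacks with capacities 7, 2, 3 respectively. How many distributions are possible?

Without the upper bounds there are C(10,2) = 45 ways to split 8 among 3 stacks.
Subtract solutions that violate a single cap (substitute x_i' = x_i − (cap_i+1)): x_1 ≥ 8 gives C(2,2) = 1; x_2 ≥ 3 gives C(7,2) = 21; x_3 ≥ 4 gives C(6,2) = 15. Together 37.
Add back pairs where two caps are both exceeded: 0 + 0 + 3 = 3.
By inclusion–exclusion the count is 45 − 37 + 3 = 11.

11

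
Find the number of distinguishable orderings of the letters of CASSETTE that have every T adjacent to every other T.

Treat the 2 copies of T as a single block. The multiset to arrange is then {TT, A, C, E, E, S, S}, 7 items in all.
That gives (7)!/(2!·2!) = 1260 arrangements.

1260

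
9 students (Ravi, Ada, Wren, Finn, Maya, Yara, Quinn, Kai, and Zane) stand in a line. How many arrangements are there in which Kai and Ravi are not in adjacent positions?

Of the 9! = 362880 arrangements, those with Kai and Ravi adjacent number 2 × 8! = 80640 (treat the pair as a block with 2 internal orders).
Complementary counting: 362880 − 80640 = 282240.

282240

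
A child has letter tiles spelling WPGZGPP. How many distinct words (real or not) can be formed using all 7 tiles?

420

WPGZGPP has 7 letters with G appearing twice and P appearing 3 times.
Dividing 7! = 5040 by 3!·2! = 12 for the repeated letters gives 420.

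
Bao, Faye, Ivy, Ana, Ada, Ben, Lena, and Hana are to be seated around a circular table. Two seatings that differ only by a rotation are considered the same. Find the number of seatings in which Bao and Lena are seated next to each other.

1440

Glue Bao and Lena into a block (2 internal orders). Seating 7 units around a circle gives (6)! arrangements.
So 2 × (6)! = 2 × 720 = 1440.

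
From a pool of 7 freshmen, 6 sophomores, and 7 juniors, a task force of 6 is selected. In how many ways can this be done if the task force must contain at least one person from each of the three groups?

Total 6-person selections from all 20: C(20,6) = 38760.
Selections missing a whole group: no freshmen → C(13,6) = 1716; no sophomores → C(14,6) = 3003; no juniors → C(13,6) = 1716.
Add back selections omitting two groups (i.e. drawn from a single group): C(7,6) + C(6,6) + C(7,6) = 15.
By inclusion–exclusion: 38760 − 6435 + 15 = 32340.

32340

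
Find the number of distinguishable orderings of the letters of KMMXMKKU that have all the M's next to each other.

Treat the 3 copies of M as a single block. The multiset to arrange is then {MMM, K, K, K, U, X}, 6 items in all.
That gives (6)!/(3!) = 120 arrangements.

120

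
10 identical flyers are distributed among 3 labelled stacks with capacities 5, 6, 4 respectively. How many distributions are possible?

20

By stars and bars, unrestricted non-negative solutions to x_1+…+x_3 = 10 number C(10+2,2) = 66.
Subtract solutions that violate a single cap (substitute x_i' = x_i − (cap_i+1)): x_1 ≥ 6 gives C(6,2) = 15; x_2 ≥ 7 gives C(5,2) = 10; x_3 ≥ 5 gives C(7,2) = 21. Together 46.
No two caps can be exceeded simultaneously, so the pair terms are all 0.
By inclusion–exclusion the count is 66 − 46 + 0 = 20.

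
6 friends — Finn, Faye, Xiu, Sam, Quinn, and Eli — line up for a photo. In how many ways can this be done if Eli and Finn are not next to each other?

Of the 6! = 720 arrangements, those with Eli and Finn adjacent number 2 × 5! = 240 (treat the pair as a block with 2 internal orders).
So 720 − 240 = 480 arrangements keep them apart.

480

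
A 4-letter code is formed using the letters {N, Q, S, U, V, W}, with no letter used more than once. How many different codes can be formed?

This is a permutation of 4 out of 6: P(6,4) = 6!/2!.
6 × 5 × 4 × 3 = 360.

360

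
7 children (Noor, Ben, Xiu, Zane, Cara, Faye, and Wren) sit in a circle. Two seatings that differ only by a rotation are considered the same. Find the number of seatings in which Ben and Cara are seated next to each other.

240

Treat {Ben, Cara} as one unit (2 internal orders) and seat the resulting 6 units around the table: (5)! circular arrangements.
So 2 × (5)! = 2 × 120 = 240.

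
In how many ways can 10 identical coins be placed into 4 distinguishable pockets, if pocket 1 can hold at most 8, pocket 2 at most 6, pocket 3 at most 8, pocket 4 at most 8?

Ignoring the caps, the number of non-negative solutions to x_1+…+x_4 = 10 is C(13,3) = 286.
Subtract solutions that violate a single cap (substitute x_i' = x_i − (cap_i+1)): x_1 ≥ 9 gives C(4,3) = 4; x_2 ≥ 7 gives C(6,3) = 20; x_3 ≥ 9 gives C(4,3) = 4; x_4 ≥ 9 gives C(4,3) = 4. Together 32.
No two caps can be exceeded simultaneously, so the pair terms are all 0.
By inclusion–exclusion the count is 286 − 32 + 0 = 254.

254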